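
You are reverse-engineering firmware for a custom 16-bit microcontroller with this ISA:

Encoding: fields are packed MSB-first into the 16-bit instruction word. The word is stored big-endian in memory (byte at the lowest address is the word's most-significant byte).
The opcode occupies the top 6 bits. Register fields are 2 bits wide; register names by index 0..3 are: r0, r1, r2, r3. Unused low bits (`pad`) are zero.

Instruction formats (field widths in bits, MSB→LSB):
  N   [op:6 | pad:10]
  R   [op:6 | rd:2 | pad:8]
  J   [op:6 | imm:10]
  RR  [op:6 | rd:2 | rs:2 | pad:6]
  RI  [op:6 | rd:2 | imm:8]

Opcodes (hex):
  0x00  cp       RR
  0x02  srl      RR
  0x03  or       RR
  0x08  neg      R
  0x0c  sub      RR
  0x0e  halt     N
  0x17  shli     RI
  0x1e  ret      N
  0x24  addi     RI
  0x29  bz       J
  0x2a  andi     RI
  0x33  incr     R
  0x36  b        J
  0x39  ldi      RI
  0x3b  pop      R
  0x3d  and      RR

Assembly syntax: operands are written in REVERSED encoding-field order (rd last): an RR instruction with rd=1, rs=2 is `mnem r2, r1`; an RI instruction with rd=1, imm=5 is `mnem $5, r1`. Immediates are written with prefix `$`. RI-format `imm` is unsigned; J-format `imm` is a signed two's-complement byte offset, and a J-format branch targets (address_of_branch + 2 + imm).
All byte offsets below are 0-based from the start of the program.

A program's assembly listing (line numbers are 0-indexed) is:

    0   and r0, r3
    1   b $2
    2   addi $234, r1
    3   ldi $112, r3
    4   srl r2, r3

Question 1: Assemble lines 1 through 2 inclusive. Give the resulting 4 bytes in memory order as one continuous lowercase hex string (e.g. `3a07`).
1. b fields op=0x36:6|imm=2:10 → word d802h → d8 02
2. addi fields op=0x24:6|rd=1:2|imm=234:8 → word 91eah → 91 ea

d80291ea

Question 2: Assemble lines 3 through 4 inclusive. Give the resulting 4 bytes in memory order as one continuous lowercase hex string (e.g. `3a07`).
e7700b80

3. ldi fields op=0x39:6|rd=3:2|imm=112:8 → word e770h → e7 70
4. srl fields op=0x2:6|rd=3:2|rs=2:2|pad=0:6 → word 0b80h → 0b 80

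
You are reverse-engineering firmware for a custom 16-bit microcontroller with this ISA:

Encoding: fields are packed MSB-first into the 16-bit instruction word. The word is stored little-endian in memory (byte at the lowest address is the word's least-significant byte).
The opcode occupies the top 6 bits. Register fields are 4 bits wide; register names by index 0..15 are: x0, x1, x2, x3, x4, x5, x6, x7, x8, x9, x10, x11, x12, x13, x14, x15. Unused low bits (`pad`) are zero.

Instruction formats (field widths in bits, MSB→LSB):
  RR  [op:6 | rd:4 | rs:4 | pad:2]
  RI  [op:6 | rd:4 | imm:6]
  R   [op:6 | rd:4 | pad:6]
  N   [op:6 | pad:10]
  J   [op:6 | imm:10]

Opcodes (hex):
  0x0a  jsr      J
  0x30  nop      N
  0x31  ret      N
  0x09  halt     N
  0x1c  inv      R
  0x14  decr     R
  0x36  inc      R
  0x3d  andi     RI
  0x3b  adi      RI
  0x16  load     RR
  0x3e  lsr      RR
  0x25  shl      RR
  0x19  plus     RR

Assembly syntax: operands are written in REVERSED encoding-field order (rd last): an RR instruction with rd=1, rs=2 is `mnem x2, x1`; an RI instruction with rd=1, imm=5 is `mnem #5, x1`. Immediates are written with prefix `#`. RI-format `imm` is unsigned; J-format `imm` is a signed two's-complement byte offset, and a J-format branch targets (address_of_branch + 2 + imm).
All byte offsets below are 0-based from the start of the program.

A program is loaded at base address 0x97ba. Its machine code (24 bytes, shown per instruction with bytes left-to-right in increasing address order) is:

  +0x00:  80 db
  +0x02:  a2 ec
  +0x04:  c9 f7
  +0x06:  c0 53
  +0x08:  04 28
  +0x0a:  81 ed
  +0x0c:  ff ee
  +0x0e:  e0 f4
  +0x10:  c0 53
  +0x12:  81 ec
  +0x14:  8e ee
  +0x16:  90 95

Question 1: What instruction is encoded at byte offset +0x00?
inc x14

@+00  little-endian(80 db) = 0xdb80
  opcode bits[15:10]=0x36: inc/R
  rd@[9:6]=0xe ⇒ x14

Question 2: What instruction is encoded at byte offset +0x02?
+0x02: a2 ec ⇒ word 0xeca2 (little)
  top 6b → 0x3b → adi [RI]
  rd: (w>>6)&0xf=0x2 → x2
  imm: (w>>0)&0x3f=0x22 → #34

adi #34, x2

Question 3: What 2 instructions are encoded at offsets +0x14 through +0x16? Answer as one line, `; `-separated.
adi #14, x10; shl x4, x6

[14] 8e ee → 0xee8e
  op=0xee8e>>10=0x3b ⇒ adi (RI)
  rd: (w>>6)&0xf=0xa → x10
  imm: (w>>0)&0x3f=0xe → #14
[16] 90 95 → 0x9590
  op=0x9590>>10=0x25 ⇒ shl (RR)
  rd: (w>>6)&0xf=0x6 → x6
  rs: (w>>2)&0xf=0x4 → x4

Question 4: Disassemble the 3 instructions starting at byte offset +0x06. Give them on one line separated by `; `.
decr x15; jsr #4; adi #1, x6

[06] c0 53 → 0x53c0
  top 6b → 0x14 → decr [R]
  [9:6] rd=15 = x15
[08] 04 28 → 0x2804
  top 6b → 0xa → jsr [J]
  [9:0] imm=4 = #4
[0a] 81 ed → 0xed81
  top 6b → 0x3b → adi [RI]
  [9:6] rd=6 = x6
  [5:0] imm=1 = #1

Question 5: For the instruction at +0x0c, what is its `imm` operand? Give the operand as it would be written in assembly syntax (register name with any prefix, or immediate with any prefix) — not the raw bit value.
@+0c  little-endian(ff ee) = 0xeeff
  top 6b → 0x3b → adi [RI]
  [9:6] rd=11 = x11
  [5:0] imm=63 = #63

#63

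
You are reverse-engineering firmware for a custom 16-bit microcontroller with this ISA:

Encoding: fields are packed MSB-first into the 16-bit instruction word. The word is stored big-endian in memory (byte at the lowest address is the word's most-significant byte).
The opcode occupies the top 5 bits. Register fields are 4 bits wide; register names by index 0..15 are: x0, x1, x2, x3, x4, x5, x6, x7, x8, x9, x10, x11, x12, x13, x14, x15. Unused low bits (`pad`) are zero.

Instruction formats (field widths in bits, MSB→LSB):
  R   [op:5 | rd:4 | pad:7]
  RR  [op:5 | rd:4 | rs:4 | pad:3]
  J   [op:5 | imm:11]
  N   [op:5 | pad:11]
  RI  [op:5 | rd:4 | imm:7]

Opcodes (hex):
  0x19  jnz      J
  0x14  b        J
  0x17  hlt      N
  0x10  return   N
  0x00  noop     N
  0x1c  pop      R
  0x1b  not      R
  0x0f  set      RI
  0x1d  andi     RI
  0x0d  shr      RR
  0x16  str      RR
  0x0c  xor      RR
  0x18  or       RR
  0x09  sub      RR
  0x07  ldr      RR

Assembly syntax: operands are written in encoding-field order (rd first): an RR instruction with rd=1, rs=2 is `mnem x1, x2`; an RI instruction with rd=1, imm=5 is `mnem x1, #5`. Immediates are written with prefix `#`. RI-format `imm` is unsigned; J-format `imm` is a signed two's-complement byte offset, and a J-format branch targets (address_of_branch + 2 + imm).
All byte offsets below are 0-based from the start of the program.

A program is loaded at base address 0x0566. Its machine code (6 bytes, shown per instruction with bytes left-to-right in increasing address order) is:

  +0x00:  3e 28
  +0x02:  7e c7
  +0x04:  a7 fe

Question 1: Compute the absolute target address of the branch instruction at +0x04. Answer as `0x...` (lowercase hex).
[04] a7 fe → 0xa7fe
  top 5b → 0x14 → b [J]
  [10:0] imm=2046 (s11→-2) = #-2
  target = base 0x0566 + off 0x04 + 2 + imm -2 = 0x056a

0x056a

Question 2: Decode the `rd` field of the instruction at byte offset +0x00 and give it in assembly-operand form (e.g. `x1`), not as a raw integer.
x12

+0x00: 3e 28 ⇒ word 0x3e28 (big)
  op=0x3e28>>11=0x7 ⇒ ldr (RR)
  rd: (w>>7)&0xf=0xc → x12
  rs: (w>>3)&0xf=0x5 → x5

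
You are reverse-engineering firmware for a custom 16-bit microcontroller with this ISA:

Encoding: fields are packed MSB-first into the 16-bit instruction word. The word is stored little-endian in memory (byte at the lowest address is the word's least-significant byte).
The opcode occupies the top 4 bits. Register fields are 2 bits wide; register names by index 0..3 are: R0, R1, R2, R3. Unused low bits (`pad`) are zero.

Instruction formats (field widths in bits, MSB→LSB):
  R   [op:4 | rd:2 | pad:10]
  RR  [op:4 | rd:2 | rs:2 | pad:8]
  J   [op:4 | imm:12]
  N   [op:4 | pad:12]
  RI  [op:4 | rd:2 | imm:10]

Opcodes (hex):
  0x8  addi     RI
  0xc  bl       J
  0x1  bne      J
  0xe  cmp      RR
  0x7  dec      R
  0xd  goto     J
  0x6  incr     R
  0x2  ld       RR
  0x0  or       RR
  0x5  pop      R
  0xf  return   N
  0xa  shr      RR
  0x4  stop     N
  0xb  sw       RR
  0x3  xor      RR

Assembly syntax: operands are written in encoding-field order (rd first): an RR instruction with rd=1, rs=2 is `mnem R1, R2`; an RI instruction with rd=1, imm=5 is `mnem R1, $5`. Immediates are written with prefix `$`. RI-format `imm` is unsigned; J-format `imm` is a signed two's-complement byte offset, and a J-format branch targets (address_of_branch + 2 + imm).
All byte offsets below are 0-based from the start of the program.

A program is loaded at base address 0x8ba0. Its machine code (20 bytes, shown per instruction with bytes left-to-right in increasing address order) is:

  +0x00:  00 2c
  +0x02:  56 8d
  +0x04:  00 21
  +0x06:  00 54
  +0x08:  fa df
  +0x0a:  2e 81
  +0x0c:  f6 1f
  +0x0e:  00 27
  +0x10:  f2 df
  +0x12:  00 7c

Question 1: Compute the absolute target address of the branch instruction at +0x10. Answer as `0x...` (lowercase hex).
+0x10: f2 df ⇒ word 0xdff2 (little)
  top 4b → 0xd → goto [J]
  imm: (w>>0)&0xfff=0xff2 (s12→-14) → $-14
  target = base 0x8ba0 + off 0x10 + 2 + imm -14 = 0x8ba4

0x8ba4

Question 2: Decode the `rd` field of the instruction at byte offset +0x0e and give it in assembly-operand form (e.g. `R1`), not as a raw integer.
R1

off 0x0e: read 00 27 as little → 0x2700
  op=0x2700>>12=0x2 ⇒ ld (RR)
  [11:10] rd=1 = R1
  [9:8] rs=3 = R3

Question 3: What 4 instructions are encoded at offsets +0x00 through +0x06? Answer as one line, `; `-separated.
off 0x00: read 00 2c as little → 0x2c00
  top 4b → 0x2 → ld [RR]
  [11:10] rd=3 = R3
  [9:8] rs=0 = R0
off 0x02: read 56 8d as little → 0x8d56
  top 4b → 0x8 → addi [RI]
  [11:10] rd=3 = R3
  [9:0] imm=342 = $342
off 0x04: read 00 21 as little → 0x2100
  top 4b → 0x2 → ld [RR]
  [11:10] rd=0 = R0
  [9:8] rs=1 = R1
off 0x06: read 00 54 as little → 0x5400
  top 4b → 0x5 → pop [R]
  [11:10] rd=1 = R1

ld R3, R0; addi R3, $342; ld R0, R1; pop R1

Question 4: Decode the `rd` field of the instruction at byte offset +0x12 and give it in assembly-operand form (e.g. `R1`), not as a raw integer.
R3

@+12  little-endian(00 7c) = 0x7c00
  top 4b → 0x7 → dec [R]
  [11:10] rd=3 = R3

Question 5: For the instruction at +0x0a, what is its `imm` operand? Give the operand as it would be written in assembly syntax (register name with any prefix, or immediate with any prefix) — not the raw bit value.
$302

[0a] 2e 81 → 0x812e
  top 4b → 0x8 → addi [RI]
  [11:10] rd=0 = R0
  [9:0] imm=302 = $302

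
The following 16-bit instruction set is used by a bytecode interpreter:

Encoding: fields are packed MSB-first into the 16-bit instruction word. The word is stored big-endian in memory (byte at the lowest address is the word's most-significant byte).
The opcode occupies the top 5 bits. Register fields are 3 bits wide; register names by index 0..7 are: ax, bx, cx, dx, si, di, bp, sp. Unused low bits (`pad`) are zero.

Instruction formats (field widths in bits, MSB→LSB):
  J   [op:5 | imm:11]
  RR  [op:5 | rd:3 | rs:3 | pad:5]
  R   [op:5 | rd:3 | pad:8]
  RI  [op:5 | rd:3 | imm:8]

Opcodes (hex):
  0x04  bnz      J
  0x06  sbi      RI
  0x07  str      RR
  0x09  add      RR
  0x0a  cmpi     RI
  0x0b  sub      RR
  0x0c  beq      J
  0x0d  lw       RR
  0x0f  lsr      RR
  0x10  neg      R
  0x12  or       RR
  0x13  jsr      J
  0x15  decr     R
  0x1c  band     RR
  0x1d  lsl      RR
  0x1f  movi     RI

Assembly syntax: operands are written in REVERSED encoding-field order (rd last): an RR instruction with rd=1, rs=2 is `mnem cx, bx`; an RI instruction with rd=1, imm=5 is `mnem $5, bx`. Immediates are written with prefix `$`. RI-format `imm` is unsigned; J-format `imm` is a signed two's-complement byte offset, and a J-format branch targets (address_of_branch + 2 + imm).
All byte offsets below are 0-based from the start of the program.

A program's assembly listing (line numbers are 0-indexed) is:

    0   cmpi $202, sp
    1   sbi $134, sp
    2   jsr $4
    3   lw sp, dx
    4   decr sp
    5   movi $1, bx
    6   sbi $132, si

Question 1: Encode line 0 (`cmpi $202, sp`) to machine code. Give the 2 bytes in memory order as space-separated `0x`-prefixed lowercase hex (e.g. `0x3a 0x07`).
0x57 0xca

line 0 (cmpi): pack op=0xa:5|rd=7:3|imm=202:8 = 0x57ca; big→ 57 ca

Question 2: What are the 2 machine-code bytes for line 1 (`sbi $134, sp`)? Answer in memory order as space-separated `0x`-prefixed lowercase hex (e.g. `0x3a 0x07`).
line 1 (sbi): pack op=0x6:5|rd=7:3|imm=134:8 = 0x3786; big→ 37 86

0x37 0x86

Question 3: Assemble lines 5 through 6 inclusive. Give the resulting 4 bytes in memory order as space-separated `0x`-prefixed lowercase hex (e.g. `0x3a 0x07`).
L5: movi op=0x1f:5|rd=1:3|imm=1:8 ⇒ 0xf901 ⇒ big f9 01
L6: sbi op=0x6:5|rd=4:3|imm=132:8 ⇒ 0x3484 ⇒ big 34 84

0xf9 0x01 0x34 0x84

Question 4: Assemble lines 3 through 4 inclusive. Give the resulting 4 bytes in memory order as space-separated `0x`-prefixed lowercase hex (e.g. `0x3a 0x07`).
line 3 (lw): pack op=0xd:5|rd=3:3|rs=7:3|pad=0:5 = 0x6be0; big→ 6b e0
line 4 (decr): pack op=0x15:5|rd=7:3|pad=0:8 = 0xaf00; big→ af 00

0x6b 0xe0 0xaf 0x00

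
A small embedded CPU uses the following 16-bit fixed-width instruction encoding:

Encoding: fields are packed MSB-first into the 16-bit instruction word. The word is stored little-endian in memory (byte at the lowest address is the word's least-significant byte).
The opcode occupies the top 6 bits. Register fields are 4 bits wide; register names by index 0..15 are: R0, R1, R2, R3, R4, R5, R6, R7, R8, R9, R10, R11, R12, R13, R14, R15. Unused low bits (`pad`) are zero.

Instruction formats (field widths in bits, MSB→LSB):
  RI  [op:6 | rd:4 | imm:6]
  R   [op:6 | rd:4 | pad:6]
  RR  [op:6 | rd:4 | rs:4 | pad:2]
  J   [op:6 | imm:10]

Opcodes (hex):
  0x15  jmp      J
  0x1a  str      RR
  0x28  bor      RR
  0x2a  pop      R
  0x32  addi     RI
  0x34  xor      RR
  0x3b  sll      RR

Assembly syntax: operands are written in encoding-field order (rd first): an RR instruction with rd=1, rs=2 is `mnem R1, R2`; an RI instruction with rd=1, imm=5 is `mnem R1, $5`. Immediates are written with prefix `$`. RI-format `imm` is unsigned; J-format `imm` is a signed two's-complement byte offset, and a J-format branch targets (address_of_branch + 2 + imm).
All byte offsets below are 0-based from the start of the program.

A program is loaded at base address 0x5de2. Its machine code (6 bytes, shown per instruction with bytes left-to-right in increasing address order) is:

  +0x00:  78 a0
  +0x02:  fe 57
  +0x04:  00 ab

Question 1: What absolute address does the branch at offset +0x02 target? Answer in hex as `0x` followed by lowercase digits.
0x5de4

[02] fe 57 → 0x57fe
  op=0x57fe>>10=0x15 ⇒ jmp (J)
  [9:0] imm=1022 (s10→-2) = $-2
  target = base 0x5de2 + off 0x02 + 2 + imm -2 = 0x5de4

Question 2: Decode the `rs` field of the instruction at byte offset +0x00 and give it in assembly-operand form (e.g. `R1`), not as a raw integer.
R14

+0x00: 78 a0 ⇒ word 0xa078 (little)
  op=0xa078>>10=0x28 ⇒ bor (RR)
  rd: (w>>6)&0xf=0x1 → R1
  rs: (w>>2)&0xf=0xe → R14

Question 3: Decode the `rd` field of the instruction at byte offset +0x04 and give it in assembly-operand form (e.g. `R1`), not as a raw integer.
off 0x04: read 00 ab as little → 0xab00
  op=0xab00>>10=0x2a ⇒ pop (R)
  rd@[9:6]=0xc ⇒ R12

R12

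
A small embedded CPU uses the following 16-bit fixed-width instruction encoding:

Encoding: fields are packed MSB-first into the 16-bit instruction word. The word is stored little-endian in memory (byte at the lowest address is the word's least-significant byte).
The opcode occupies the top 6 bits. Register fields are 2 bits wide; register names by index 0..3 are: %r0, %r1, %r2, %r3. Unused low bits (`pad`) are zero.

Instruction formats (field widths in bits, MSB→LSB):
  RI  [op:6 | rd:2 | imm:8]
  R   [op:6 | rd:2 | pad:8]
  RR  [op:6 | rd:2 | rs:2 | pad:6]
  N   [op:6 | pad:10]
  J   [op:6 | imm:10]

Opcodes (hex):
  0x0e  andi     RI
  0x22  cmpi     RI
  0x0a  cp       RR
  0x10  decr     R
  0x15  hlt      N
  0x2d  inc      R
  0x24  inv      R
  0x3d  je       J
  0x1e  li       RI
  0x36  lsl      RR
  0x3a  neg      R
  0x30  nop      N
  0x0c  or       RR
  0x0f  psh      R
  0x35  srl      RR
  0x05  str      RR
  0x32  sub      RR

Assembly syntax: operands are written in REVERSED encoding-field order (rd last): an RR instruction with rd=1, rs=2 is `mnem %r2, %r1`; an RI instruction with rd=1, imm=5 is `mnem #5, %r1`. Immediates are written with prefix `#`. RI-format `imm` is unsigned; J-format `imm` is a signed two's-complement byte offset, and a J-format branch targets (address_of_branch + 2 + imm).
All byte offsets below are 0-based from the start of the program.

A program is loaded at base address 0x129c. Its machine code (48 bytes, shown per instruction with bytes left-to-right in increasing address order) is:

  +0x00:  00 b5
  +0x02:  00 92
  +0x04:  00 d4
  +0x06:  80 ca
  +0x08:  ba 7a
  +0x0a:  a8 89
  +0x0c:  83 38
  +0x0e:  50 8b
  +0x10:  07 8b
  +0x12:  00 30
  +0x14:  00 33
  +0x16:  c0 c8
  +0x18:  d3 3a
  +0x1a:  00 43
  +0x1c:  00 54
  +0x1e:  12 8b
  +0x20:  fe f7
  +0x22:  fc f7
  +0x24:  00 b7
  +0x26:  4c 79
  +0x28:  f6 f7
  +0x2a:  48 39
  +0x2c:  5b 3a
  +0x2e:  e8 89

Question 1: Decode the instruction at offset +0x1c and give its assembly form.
hlt

off 0x1c: read 00 54 as little → 0x5400
  op=0x5400>>10=0x15 ⇒ hlt (N)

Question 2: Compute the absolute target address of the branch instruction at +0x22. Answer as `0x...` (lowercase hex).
0x12bc

[22] fc f7 → 0xf7fc
  op=0xf7fc>>10=0x3d ⇒ je (J)
  [9:0] imm=1020 (s10→-4) = #-4
  target = base 0x129c + off 0x22 + 2 + imm -4 = 0x12bc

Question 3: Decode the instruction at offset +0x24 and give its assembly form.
[24] 00 b7 → 0xb700
  top 6b → 0x2d → inc [R]
  [9:8] rd=3 = %r3

inc %r3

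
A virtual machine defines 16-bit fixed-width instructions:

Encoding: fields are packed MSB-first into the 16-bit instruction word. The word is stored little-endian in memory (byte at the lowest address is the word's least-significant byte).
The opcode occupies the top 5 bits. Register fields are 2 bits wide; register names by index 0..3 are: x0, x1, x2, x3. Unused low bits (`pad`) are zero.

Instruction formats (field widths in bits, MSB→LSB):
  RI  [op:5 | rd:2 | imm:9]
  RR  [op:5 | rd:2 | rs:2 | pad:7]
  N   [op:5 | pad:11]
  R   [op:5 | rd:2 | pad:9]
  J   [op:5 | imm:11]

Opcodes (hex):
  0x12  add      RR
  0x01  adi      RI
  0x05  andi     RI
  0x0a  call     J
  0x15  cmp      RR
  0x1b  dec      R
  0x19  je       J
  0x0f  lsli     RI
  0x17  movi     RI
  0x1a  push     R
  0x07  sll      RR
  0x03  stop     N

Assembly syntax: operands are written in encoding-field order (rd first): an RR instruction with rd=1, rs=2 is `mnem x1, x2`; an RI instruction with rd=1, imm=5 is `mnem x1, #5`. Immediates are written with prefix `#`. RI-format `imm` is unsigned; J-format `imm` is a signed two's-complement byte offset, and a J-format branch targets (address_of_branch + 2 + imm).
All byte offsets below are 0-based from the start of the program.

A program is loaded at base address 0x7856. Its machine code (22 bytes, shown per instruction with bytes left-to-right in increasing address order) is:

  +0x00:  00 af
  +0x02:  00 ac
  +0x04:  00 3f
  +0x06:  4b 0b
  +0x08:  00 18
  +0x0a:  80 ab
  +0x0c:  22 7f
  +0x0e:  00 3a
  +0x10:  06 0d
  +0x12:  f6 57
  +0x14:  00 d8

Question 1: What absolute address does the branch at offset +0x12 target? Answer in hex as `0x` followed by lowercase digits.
+0x12: f6 57 ⇒ word 0x57f6 (little)
  top 5b → 0xa → call [J]
  imm@[10:0]=0x7f6 (s11→-10) ⇒ #-10
  target = base 0x7856 + off 0x12 + 2 + imm -10 = 0x7860

0x7860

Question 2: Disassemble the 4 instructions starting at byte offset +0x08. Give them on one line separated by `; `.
stop; cmp x1, x3; lsli x3, #290; sll x1, x0

@+08  little-endian(00 18) = 0x1800
  opcode bits[15:11]=0x3: stop/N
@+0a  little-endian(80 ab) = 0xab80
  opcode bits[15:11]=0x15: cmp/RR
  rd: (w>>9)&0x3=0x1 → x1
  rs: (w>>7)&0x3=0x3 → x3
@+0c  little-endian(22 7f) = 0x7f22
  opcode bits[15:11]=0xf: lsli/RI
  rd: (w>>9)&0x3=0x3 → x3
  imm: (w>>0)&0x1ff=0x122 → #290
@+0e  little-endian(00 3a) = 0x3a00
  opcode bits[15:11]=0x7: sll/RR
  rd: (w>>9)&0x3=0x1 → x1
  rs: (w>>7)&0x3=0x0 → x0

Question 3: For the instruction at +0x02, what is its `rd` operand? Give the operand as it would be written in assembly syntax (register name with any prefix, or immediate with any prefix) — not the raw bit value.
off 0x02: read 00 ac as little → 0xac00
  op=0xac00>>11=0x15 ⇒ cmp (RR)
  [10:9] rd=2 = x2
  [8:7] rs=0 = x0

x2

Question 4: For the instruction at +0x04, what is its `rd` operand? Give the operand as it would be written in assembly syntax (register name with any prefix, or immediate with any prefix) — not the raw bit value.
+0x04: 00 3f ⇒ word 0x3f00 (little)
  op=0x3f00>>11=0x7 ⇒ sll (RR)
  rd: (w>>9)&0x3=0x3 → x3
  rs: (w>>7)&0x3=0x2 → x2

x3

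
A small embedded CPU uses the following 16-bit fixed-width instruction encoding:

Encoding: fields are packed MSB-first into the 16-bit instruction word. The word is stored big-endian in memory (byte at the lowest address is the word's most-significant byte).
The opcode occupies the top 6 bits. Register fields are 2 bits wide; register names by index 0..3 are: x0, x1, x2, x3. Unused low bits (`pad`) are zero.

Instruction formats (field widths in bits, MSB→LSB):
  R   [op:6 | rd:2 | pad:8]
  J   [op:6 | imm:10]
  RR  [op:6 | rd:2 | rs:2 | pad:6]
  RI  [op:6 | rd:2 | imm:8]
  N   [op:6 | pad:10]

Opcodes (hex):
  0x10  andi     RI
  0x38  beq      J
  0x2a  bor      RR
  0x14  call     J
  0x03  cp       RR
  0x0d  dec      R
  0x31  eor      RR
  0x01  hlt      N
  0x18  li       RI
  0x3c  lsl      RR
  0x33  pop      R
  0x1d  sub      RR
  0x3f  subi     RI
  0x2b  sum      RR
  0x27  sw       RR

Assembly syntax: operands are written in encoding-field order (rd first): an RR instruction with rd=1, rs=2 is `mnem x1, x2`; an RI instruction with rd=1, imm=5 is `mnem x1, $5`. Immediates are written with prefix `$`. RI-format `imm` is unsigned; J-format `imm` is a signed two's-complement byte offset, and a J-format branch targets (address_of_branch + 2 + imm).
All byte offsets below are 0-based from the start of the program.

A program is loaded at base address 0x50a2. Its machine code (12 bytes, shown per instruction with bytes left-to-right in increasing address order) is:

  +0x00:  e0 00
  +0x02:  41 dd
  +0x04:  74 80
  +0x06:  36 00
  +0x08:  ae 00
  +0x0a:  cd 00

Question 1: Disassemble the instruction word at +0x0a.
pop x1

+0x0a: cd 00 ⇒ word 0xcd00 (big)
  opcode bits[15:10]=0x33: pop/R
  rd@[9:8]=0x1 ⇒ x1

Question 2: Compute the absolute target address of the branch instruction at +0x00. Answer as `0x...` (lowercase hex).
off 0x00: read e0 00 as big → 0xe000
  top 6b → 0x38 → beq [J]
  imm: (w>>0)&0x3ff=0x0 → $0
  target = base 0x50a2 + off 0x00 + 2 + imm 0 = 0x50a4

0x50a4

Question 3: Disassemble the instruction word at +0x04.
+0x04: 74 80 ⇒ word 0x7480 (big)
  op=0x7480>>10=0x1d ⇒ sub (RR)
  rd: (w>>8)&0x3=0x0 → x0
  rs: (w>>6)&0x3=0x2 → x2

sub x0, x2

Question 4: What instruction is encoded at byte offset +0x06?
+0x06: 36 00 ⇒ word 0x3600 (big)
  op=0x3600>>10=0xd ⇒ dec (R)
  rd@[9:8]=0x2 ⇒ x2

dec x2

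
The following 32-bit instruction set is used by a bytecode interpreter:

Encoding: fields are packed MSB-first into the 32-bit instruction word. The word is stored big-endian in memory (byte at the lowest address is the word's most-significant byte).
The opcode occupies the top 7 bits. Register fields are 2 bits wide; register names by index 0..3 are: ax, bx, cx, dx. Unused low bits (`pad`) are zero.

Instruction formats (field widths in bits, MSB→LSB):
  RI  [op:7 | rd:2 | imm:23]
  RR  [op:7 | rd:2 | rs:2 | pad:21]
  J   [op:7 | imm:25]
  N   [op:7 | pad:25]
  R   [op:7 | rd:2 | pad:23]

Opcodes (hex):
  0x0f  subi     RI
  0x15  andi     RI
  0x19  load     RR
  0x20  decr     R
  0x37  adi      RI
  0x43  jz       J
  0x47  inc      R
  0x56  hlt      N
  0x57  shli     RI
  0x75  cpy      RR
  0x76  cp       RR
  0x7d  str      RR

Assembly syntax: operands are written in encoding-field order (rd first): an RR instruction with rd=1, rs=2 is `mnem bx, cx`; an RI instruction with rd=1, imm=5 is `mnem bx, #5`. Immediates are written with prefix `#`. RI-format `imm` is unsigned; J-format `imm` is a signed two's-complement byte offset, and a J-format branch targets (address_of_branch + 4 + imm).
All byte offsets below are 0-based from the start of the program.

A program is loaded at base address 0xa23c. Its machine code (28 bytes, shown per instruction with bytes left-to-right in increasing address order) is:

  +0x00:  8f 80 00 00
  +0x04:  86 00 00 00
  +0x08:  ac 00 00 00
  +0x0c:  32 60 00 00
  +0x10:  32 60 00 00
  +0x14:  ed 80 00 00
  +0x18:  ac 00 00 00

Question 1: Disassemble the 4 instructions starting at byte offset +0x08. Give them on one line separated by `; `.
hlt; load ax, dx; load ax, dx; cp dx, ax

+0x08: ac 00 00 00 ⇒ word 0xac000000 (big)
  opcode bits[31:25]=0x56: hlt/N
+0x0c: 32 60 00 00 ⇒ word 0x32600000 (big)
  opcode bits[31:25]=0x19: load/RR
  rd: (w>>23)&0x3=0x0 → ax
  rs: (w>>21)&0x3=0x3 → dx
+0x10: 32 60 00 00 ⇒ word 0x32600000 (big)
  opcode bits[31:25]=0x19: load/RR
  rd: (w>>23)&0x3=0x0 → ax
  rs: (w>>21)&0x3=0x3 → dx
+0x14: ed 80 00 00 ⇒ word 0xed800000 (big)
  opcode bits[31:25]=0x76: cp/RR
  rd: (w>>23)&0x3=0x3 → dx
  rs: (w>>21)&0x3=0x0 → ax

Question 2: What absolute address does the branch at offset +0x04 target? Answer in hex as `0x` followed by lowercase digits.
0xa244

@+04  big-endian(86 00 00 00) = 0x86000000
  opcode bits[31:25]=0x43: jz/J
  [24:0] imm=0 = #0
  target = base 0xa23c + off 0x04 + 4 + imm 0 = 0xa244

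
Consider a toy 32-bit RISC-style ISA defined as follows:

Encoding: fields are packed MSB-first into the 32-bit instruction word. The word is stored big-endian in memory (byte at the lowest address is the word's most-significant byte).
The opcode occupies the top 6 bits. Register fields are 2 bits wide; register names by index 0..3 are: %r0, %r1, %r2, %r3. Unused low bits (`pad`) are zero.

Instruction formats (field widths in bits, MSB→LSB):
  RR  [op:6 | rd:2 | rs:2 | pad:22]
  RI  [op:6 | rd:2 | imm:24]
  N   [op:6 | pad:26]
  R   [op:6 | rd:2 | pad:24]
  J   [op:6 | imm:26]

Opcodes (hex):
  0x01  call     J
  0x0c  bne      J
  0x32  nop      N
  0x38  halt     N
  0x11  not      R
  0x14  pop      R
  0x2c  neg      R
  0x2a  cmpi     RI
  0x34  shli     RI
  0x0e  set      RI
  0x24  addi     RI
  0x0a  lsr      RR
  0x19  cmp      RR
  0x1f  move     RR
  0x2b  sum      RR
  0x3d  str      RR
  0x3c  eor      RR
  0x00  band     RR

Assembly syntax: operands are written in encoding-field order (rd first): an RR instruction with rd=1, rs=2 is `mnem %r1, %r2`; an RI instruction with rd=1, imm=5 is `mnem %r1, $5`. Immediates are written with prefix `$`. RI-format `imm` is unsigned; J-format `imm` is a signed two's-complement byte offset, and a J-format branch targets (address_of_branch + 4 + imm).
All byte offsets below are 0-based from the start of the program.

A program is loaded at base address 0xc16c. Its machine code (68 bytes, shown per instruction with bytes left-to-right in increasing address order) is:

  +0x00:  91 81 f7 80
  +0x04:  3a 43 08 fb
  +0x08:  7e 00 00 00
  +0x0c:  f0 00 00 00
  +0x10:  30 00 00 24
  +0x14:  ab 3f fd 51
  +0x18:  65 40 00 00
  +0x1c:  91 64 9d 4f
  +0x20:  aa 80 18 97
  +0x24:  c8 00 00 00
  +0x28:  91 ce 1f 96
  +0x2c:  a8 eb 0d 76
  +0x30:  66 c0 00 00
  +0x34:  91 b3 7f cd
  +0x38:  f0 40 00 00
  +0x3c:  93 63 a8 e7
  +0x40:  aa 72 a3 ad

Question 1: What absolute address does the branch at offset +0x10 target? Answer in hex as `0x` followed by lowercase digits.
off 0x10: read 30 00 00 24 as big → 0x30000024
  op=0x30000024>>26=0xc ⇒ bne (J)
  imm@[25:0]=0x24 ⇒ $36
  target = base 0xc16c + off 0x10 + 4 + imm 36 = 0xc1a4

0xc1a4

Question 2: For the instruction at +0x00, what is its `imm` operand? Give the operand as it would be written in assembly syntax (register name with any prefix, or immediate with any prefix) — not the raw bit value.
$8517504

+0x00: 91 81 f7 80 ⇒ word 0x9181f780 (big)
  opcode bits[31:26]=0x24: addi/RI
  [25:24] rd=1 = %r1
  [23:0] imm=8517504 = $8517504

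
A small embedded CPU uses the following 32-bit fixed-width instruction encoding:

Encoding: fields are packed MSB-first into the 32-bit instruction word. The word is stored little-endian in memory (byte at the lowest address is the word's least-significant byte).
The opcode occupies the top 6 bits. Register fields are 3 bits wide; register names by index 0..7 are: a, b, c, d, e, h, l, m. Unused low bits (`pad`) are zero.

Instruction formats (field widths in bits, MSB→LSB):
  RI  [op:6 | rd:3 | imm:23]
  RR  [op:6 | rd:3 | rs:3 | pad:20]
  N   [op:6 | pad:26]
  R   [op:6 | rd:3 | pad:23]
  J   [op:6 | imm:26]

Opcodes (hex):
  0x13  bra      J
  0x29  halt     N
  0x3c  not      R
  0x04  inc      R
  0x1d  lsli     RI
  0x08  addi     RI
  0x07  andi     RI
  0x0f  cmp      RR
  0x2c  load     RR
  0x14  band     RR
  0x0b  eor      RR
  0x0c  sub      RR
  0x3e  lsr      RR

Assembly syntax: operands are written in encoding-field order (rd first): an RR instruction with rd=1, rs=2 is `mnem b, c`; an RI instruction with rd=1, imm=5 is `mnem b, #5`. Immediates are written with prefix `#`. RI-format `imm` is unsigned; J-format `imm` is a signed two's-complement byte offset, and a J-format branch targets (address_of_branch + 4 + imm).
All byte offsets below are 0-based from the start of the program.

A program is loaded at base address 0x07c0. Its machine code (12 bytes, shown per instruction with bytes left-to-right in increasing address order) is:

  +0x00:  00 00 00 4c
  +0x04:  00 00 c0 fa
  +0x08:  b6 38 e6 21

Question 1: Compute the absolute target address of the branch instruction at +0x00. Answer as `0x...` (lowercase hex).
off 0x00: read 00 00 00 4c as little → 0x4c000000
  top 6b → 0x13 → bra [J]
  imm: (w>>0)&0x3ffffff=0x0 → #0
  target = base 0x07c0 + off 0x00 + 4 + imm 0 = 0x07c4

0x07c4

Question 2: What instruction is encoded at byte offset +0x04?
@+04  little-endian(00 00 c0 fa) = 0xfac00000
  opcode bits[31:26]=0x3e: lsr/RR
  rd: (w>>23)&0x7=0x5 → h
  rs: (w>>20)&0x7=0x4 → e

lsr h, e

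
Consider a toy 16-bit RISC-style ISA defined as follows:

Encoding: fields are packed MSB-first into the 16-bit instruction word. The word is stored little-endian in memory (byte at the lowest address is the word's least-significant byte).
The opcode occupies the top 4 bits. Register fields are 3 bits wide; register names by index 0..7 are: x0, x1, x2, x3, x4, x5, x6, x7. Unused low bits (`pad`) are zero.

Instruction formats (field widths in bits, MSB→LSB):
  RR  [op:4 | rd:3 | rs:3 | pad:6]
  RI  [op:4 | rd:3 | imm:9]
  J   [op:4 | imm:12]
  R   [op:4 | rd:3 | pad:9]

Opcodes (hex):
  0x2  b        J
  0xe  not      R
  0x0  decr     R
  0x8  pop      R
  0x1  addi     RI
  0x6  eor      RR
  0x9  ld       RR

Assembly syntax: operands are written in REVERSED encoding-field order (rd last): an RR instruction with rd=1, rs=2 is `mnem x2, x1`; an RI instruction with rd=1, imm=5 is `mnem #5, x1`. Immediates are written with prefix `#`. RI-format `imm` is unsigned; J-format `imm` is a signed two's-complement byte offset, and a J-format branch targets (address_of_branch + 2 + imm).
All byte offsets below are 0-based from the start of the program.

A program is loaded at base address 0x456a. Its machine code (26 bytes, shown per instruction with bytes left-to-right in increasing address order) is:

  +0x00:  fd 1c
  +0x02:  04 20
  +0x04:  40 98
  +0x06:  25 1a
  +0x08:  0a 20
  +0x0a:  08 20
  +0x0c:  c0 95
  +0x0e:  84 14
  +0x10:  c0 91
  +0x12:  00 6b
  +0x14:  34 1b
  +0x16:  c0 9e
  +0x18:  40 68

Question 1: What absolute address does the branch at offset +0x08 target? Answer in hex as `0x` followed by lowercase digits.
0x457e

@+08  little-endian(0a 20) = 0x200a
  top 4b → 0x2 → b [J]
  [11:0] imm=10 = #10
  target = base 0x456a + off 0x08 + 2 + imm 10 = 0x457e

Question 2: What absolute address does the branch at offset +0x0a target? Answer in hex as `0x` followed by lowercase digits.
0x457e

@+0a  little-endian(08 20) = 0x2008
  op=0x2008>>12=0x2 ⇒ b (J)
  imm@[11:0]=0x8 ⇒ #8
  target = base 0x456a + off 0x0a + 2 + imm 8 = 0x457e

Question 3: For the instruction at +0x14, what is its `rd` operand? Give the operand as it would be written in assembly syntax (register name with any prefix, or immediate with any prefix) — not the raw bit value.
x5

off 0x14: read 34 1b as little → 0x1b34
  opcode bits[15:12]=0x1: addi/RI
  rd: (w>>9)&0x7=0x5 → x5
  imm: (w>>0)&0x1ff=0x134 → #308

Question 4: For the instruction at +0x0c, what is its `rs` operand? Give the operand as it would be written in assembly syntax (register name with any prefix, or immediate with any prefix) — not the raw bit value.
x7

off 0x0c: read c0 95 as little → 0x95c0
  opcode bits[15:12]=0x9: ld/RR
  [11:9] rd=2 = x2
  [8:6] rs=7 = x7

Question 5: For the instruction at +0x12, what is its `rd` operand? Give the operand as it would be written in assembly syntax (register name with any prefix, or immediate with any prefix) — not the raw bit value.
@+12  little-endian(00 6b) = 0x6b00
  opcode bits[15:12]=0x6: eor/RR
  rd@[11:9]=0x5 ⇒ x5
  rs@[8:6]=0x4 ⇒ x4

x5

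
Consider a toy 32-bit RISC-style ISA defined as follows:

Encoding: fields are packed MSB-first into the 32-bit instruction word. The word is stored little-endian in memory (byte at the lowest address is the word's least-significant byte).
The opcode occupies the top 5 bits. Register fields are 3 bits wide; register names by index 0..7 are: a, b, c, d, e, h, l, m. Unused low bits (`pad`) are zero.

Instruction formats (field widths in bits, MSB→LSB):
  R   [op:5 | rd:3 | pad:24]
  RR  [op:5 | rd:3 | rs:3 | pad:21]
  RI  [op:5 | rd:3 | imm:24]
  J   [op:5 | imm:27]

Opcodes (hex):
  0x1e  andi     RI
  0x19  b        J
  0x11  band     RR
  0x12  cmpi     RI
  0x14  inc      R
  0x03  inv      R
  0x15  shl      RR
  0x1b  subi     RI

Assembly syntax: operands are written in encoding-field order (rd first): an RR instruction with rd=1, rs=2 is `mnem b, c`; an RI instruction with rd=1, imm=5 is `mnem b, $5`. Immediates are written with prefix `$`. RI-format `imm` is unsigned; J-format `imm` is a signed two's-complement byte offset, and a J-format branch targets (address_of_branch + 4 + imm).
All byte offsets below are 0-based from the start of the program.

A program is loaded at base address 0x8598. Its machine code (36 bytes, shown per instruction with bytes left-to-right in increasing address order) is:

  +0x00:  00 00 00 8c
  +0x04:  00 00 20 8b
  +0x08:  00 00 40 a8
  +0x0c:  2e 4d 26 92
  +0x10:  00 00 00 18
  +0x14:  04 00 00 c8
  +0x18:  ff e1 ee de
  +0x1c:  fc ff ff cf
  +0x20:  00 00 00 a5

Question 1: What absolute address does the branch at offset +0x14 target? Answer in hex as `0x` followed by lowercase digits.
[14] 04 00 00 c8 → 0xc8000004
  top 5b → 0x19 → b [J]
  [26:0] imm=4 = $4
  target = base 0x8598 + off 0x14 + 4 + imm 4 = 0x85b4

0x85b4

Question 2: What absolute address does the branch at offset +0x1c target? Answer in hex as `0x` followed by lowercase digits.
0x85b4

off 0x1c: read fc ff ff cf as little → 0xcffffffc
  op=0xcffffffc>>27=0x19 ⇒ b (J)
  imm: (w>>0)&0x7ffffff=0x7fffffc (s27→-4) → $-4
  target = base 0x8598 + off 0x1c + 4 + imm -4 = 0x85b4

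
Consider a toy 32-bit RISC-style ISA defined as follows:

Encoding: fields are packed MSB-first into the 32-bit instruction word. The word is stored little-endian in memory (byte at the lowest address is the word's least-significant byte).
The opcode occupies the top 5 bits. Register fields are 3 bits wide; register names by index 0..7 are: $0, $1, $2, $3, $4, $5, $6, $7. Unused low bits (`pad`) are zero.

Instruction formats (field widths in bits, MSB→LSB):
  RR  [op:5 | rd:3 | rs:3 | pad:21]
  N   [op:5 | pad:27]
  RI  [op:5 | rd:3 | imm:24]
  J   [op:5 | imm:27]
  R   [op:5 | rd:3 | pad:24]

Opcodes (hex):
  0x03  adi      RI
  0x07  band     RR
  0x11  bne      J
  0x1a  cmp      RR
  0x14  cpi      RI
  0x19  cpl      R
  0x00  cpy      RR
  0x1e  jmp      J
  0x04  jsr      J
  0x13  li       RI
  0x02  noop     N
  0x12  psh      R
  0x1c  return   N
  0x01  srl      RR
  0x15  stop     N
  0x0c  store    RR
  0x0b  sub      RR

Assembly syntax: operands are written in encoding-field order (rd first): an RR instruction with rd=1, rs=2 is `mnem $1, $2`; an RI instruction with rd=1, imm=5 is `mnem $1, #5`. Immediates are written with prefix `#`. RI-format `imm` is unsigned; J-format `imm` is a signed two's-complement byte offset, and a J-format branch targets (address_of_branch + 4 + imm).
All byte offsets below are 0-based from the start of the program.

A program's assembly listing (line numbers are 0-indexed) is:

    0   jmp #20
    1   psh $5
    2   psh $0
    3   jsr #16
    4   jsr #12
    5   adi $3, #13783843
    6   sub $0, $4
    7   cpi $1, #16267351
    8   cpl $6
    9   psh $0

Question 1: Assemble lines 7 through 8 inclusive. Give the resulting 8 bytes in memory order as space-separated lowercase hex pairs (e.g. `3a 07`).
57 38 f8 a1 00 00 00 ce

7. cpi fields op=0x14:5|rd=1:3|imm=16267351:24 → word a1f83857h → 57 38 f8 a1
8. cpl fields op=0x19:5|rd=6:3|pad=0:24 → word ce000000h → 00 00 00 ce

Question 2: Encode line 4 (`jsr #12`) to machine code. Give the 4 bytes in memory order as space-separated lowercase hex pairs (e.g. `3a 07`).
0c 00 00 20

line 4 (jsr): pack op=0x4:5|imm=12:27 = 0x2000000c; little→ 0c 00 00 20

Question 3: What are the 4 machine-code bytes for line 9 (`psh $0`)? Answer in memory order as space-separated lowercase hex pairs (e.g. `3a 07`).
00 00 00 90

9. psh fields op=0x12:5|rd=0:3|pad=0:24 → word 90000000h → 00 00 00 90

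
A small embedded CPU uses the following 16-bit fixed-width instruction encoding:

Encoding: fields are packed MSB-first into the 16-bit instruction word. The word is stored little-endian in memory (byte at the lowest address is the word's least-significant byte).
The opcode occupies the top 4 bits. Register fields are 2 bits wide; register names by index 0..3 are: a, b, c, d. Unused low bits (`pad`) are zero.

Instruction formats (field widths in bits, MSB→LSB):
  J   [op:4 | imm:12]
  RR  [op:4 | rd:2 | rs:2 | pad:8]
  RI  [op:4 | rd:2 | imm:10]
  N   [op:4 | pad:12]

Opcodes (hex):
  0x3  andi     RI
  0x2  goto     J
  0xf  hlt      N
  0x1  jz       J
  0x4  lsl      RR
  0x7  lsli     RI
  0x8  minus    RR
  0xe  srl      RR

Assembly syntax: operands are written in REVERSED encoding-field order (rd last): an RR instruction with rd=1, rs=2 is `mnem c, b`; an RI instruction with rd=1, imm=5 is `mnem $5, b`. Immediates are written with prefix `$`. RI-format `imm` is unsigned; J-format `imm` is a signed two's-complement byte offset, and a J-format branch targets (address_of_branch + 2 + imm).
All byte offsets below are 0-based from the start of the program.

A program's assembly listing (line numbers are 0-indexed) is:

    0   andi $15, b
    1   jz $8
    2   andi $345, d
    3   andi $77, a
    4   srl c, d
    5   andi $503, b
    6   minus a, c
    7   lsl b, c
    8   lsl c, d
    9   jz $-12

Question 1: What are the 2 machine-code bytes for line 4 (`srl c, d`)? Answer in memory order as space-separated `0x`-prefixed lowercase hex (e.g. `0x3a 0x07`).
0x00 0xee

L4: srl op=0xe:4|rd=3:2|rs=2:2|pad=0:8 ⇒ 0xee00 ⇒ little 00 ee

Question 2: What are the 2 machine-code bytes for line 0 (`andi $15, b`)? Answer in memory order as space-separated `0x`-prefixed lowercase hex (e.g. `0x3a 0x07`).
0. andi fields op=0x3:4|rd=1:2|imm=15:10 → word 340fh → 0f 34

0x0f 0x34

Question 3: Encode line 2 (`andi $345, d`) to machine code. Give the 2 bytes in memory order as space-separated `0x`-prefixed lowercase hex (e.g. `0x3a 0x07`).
L2: andi op=0x3:4|rd=3:2|imm=345:10 ⇒ 0x3d59 ⇒ little 59 3d

0x59 0x3d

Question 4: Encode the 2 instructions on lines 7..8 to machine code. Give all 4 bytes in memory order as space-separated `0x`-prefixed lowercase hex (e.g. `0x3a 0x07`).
line 7 (lsl): pack op=0x4:4|rd=2:2|rs=1:2|pad=0:8 = 0x4900; little→ 00 49
line 8 (lsl): pack op=0x4:4|rd=3:2|rs=2:2|pad=0:8 = 0x4e00; little→ 00 4e

0x00 0x49 0x00 0x4e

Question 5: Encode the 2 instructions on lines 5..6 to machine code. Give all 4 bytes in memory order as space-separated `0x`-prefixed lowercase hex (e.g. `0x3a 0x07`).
5. andi fields op=0x3:4|rd=1:2|imm=503:10 → word 35f7h → f7 35
6. minus fields op=0x8:4|rd=2:2|rs=0:2|pad=0:8 → word 8800h → 00 88

0xf7 0x35 0x00 0x88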